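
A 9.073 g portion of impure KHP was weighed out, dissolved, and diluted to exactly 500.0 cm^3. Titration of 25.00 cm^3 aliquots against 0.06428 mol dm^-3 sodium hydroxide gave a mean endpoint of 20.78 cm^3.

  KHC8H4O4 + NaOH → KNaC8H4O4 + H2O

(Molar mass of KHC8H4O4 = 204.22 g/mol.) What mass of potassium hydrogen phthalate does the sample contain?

5.456 g

n(NaOH) per titration = 0.02078 × 0.06428 = 1.336 × 10^-3 mol
n(KHC8H4O4) in each aliquot = 1.336 × 10^-3 mol (1:1 ratio)
n(KHC8H4O4) in the whole flask = 1.336 × 10^-3 × 500.0/25.00 = 0.02671 mol
mass of KHC8H4O4 = 0.02671 × 204.22 = 5.456 g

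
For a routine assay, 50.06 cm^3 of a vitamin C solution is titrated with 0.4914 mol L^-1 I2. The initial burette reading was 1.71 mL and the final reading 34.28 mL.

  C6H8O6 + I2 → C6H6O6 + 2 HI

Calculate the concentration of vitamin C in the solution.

0.3197 mol/L

n(I2) = 0.03257 L × 0.4914 mol/L = 0.01600 mol
n(C6H8O6) = 0.01600 mol (1:1 mole ratio)
[C6H8O6] = 0.01600 mol / 0.05006 L = 0.3197 mol/L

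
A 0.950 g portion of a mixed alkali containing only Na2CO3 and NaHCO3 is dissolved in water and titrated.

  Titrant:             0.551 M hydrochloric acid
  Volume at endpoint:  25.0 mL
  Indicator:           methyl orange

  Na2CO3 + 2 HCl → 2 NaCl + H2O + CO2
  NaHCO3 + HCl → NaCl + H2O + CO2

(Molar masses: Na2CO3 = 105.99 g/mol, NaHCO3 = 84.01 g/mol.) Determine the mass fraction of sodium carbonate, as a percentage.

37.3 %

n(HCl) = 0.0250 × 0.551 = 0.0138 mol
Let x = n(Na2CO3), y = n(NaHCO3).
Titrant: 2x + 1y = 0.0138;  mass: 105.99x + 84.01y = 0.950
Solving, x = 3.34 × 10^-3 mol, y = 7.09 × 10^-3 mol
mass of Na2CO3 = 3.34 × 10^-3 × 105.99 = 0.354 g
% Na2CO3 = 0.354 / 0.950 × 100 = 37.3 %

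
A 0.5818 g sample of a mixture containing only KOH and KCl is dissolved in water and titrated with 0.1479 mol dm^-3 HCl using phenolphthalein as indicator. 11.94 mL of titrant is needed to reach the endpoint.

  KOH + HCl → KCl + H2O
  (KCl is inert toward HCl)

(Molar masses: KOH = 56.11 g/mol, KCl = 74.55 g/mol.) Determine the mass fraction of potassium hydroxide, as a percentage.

17.03 %

n(HCl) = 0.01194 × 0.1479 = 1.766 × 10^-3 mol
Let x = n(KOH), y = n(KCl).
Titrant: 1x = 1.766 × 10^-3;  mass: 56.11x + 74.55y = 0.5818
Solving, x = 1.766 × 10^-3 mol, y = 6.475 × 10^-3 mol
mass of KOH = 1.766 × 10^-3 × 56.11 = 0.09909 g
% KOH = 0.09909 / 0.5818 × 100 = 17.03 %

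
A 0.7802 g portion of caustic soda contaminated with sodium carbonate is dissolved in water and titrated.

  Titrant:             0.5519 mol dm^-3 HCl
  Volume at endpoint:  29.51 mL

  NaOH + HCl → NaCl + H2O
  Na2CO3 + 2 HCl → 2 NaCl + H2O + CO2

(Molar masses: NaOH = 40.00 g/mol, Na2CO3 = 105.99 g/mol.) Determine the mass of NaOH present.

n(HCl) = 0.02951 × 0.5519 = 0.01629 mol
Let x = n(NaOH), y = n(Na2CO3).
Titrant: 1x + 2y = 0.01629;  mass: 40.00x + 105.99y = 0.7802
Solving, x = 6.380 × 10^-3 mol, y = 4.953 × 10^-3 mol
mass of NaOH = 6.380 × 10^-3 × 40.00 = 0.2552 g

0.2552 g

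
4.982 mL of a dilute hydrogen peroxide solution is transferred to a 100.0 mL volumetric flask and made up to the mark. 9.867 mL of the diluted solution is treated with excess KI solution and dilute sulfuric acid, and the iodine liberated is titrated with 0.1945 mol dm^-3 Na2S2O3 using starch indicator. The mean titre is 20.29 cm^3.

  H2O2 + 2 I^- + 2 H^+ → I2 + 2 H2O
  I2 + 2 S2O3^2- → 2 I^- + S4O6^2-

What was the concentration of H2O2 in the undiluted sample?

4.014 mol/L

n(S2O3^2-) = 0.02029 × 0.1945 = 3.946 × 10^-3 mol
n(I2) = n(S2O3^2-)/2 = 1.973 × 10^-3 mol
n(H2O2) in the aliquot = 1.973 × 10^-3 mol (1:1 ratio)
[H2O2]_dilute = 1.973 × 10^-3 / 0.009867 = 0.2000 mol/L
[H2O2]_original = 0.2000 × 100.0/4.982 = 4.014 mol/L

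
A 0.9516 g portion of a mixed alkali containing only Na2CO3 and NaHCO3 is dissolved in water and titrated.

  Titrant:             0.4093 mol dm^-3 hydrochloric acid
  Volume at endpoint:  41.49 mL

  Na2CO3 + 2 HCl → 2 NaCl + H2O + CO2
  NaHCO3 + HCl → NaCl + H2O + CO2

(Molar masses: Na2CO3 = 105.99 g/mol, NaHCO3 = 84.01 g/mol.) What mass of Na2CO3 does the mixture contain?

0.8117 g

n(HCl) = 0.04149 × 0.4093 = 0.01698 mol
Let x = n(Na2CO3), y = n(NaHCO3).
Titrant: 2x + 1y = 0.01698;  mass: 105.99x + 84.01y = 0.9516
Solving, x = 7.658 × 10^-3 mol, y = 1.665 × 10^-3 mol
mass of Na2CO3 = 7.658 × 10^-3 × 105.99 = 0.8117 g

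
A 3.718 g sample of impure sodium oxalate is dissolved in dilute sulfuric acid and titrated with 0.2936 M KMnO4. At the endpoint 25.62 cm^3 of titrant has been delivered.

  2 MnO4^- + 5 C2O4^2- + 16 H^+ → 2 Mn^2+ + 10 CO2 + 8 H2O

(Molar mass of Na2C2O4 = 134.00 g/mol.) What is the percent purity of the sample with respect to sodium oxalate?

n(KMnO4) = 0.02562 L × 0.2936 mol/L = 7.522 × 10^-3 mol
From the 5:2 ratio, n(Na2C2O4) = 5/2 × 7.522 × 10^-3 = 0.01881 mol
mass of Na2C2O4 = 0.01881 × 134.00 g/mol = 2.520 g
% Na2C2O4 = 2.520 / 3.718 × 100 = 67.78 %

67.78 %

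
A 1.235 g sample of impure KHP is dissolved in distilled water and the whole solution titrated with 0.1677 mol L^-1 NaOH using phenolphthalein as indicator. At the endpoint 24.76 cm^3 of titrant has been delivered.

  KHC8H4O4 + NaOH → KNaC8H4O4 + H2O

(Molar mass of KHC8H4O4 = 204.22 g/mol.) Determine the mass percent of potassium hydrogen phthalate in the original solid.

68.66 %

n(NaOH) = 0.02476 L × 0.1677 mol/L = 4.152 × 10^-3 mol
n(KHC8H4O4) = 4.152 × 10^-3 mol (1:1 ratio)
mass of KHC8H4O4 = 4.152 × 10^-3 × 204.22 g/mol = 0.8480 g
% KHC8H4O4 = 0.8480 / 1.235 × 100 = 68.66 %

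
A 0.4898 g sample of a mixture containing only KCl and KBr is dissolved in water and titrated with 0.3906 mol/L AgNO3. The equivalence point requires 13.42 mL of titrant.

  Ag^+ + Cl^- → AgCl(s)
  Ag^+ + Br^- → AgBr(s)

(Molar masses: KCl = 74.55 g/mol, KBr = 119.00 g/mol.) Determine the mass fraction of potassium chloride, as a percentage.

45.88 %

n(AgNO3) = 0.01342 × 0.3906 = 5.242 × 10^-3 mol
Let x = n(KCl), y = n(KBr).
Titrant: 1x + 1y = 5.242 × 10^-3;  mass: 74.55x + 119.00y = 0.4898
Solving, x = 3.014 × 10^-3 mol, y = 2.228 × 10^-3 mol
mass of KCl = 3.014 × 10^-3 × 74.55 = 0.2247 g
% KCl = 0.2247 / 0.4898 × 100 = 45.88 %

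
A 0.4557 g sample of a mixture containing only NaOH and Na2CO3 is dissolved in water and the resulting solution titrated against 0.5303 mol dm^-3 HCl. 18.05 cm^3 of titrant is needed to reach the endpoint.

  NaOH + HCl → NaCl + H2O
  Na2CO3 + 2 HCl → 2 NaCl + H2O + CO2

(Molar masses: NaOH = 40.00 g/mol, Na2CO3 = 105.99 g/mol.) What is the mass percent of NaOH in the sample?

n(HCl) = 0.01805 × 0.5303 = 9.572 × 10^-3 mol
Let x = n(NaOH), y = n(Na2CO3).
Titrant: 1x + 2y = 9.572 × 10^-3;  mass: 40.00x + 105.99y = 0.4557
Solving, x = 3.968 × 10^-3 mol, y = 2.802 × 10^-3 mol
mass of NaOH = 3.968 × 10^-3 × 40.00 = 0.1587 g
% NaOH = 0.1587 / 0.4557 × 100 = 34.83 %

34.83 %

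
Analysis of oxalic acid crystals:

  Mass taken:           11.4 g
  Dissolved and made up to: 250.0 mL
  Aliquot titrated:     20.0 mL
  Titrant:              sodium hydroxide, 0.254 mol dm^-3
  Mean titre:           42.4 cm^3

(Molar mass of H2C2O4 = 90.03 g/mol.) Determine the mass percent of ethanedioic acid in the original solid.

H2C2O4 + 2 NaOH → Na2C2O4 + 2 H2O
n(NaOH) per titration = 0.0424 × 0.254 = 0.0108 mol
From the 1:2 ratio, n(H2C2O4) in each aliquot = 1/2 × 0.0108 = 5.38 × 10^-3 mol
n(H2C2O4) in the whole flask = 5.38 × 10^-3 × 250.0/20.0 = 0.0673 mol
mass of H2C2O4 = 0.0673 × 90.03 = 6.06 g
% H2C2O4 = 6.06 / 11.4 × 100 = 53.2 %

53.2 %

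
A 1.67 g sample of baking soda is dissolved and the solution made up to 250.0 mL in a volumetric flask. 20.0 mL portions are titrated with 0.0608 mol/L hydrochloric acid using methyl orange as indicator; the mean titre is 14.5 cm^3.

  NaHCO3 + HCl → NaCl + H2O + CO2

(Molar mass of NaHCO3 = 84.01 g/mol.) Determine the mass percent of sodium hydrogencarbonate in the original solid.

55.4 %

n(HCl) per titration = 0.0145 × 0.0608 = 8.82 × 10^-4 mol
n(NaHCO3) in each aliquot = 8.82 × 10^-4 mol (1:1 ratio)
n(NaHCO3) in the whole flask = 8.82 × 10^-4 × 250.0/20.0 = 0.0110 mol
mass of NaHCO3 = 0.0110 × 84.01 = 0.926 g
% NaHCO3 = 0.926 / 1.67 × 100 = 55.4 %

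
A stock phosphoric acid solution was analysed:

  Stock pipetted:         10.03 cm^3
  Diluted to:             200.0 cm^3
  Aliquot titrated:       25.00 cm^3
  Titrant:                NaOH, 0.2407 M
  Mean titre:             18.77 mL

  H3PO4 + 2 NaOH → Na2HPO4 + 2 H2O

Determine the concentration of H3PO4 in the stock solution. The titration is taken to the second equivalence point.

n(NaOH) = 0.01877 × 0.2407 = 4.518 × 10^-3 mol
From the 1:2 ratio, n(H3PO4) in the aliquot = 1/2 × 4.518 × 10^-3 = 2.259 × 10^-3 mol
[H3PO4]_dilute = 2.259 × 10^-3 / 0.02500 = 0.09036 mol/L
Dilution factor = 200.0 / 10.03 = 19.94
[H3PO4]_stock = 0.09036 × 19.94 = 1.802 mol/L

1.802 M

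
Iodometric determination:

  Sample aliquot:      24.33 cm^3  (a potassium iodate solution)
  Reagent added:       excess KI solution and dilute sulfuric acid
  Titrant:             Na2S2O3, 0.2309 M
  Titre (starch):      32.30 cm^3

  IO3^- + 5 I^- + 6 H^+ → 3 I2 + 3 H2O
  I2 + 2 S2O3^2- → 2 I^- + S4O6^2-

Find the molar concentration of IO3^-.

n(S2O3^2-) = 0.03230 × 0.2309 = 7.458 × 10^-3 mol
n(I2) = n(S2O3^2-)/2 = 3.729 × 10^-3 mol
From the 1:3 ratio, n(IO3^-) in the aliquot = 1/3 × 3.729 × 10^-3 = 1.243 × 10^-3 mol
[IO3^-] = 1.243 × 10^-3 / 0.02433 = 0.05109 mol/L

0.05109 M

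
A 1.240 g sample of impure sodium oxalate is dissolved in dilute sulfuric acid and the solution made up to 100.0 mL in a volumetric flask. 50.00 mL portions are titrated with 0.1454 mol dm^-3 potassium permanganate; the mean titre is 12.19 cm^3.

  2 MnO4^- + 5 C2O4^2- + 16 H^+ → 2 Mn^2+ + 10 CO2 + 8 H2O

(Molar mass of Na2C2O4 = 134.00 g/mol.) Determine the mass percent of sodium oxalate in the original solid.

95.77 %

n(KMnO4) per titration = 0.01219 × 0.1454 = 1.772 × 10^-3 mol
From the 5:2 ratio, n(Na2C2O4) in each aliquot = 5/2 × 1.772 × 10^-3 = 4.431 × 10^-3 mol
n(Na2C2O4) in the whole flask = 4.431 × 10^-3 × 100.0/50.00 = 8.862 × 10^-3 mol
mass of Na2C2O4 = 8.862 × 10^-3 × 134.00 = 1.188 g
% Na2C2O4 = 1.188 / 1.240 × 100 = 95.77 %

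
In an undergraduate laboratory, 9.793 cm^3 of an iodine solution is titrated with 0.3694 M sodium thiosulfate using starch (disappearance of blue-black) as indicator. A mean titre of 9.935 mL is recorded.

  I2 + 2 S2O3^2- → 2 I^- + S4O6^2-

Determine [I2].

n(Na2S2O3) = 0.009935 L × 0.3694 mol/L = 3.670 × 10^-3 mol
From the 1:2 mole ratio, n(I2) = 1/2 × 3.670 × 10^-3 = 1.835 × 10^-3 mol
[I2] = 1.835 × 10^-3 mol / 0.009793 L = 0.1874 mol/L

0.1874 M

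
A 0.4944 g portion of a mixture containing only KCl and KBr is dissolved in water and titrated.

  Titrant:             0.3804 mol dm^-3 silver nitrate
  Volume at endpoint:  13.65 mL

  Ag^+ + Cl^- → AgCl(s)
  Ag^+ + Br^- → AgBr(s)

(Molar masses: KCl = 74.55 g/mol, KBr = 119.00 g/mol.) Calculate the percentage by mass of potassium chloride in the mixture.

41.90 %

n(AgNO3) = 0.01365 × 0.3804 = 5.192 × 10^-3 mol
Let x = n(KCl), y = n(KBr).
Titrant: 1x + 1y = 5.192 × 10^-3;  mass: 74.55x + 119.00y = 0.4944
Solving, x = 2.778 × 10^-3 mol, y = 2.414 × 10^-3 mol
mass of KCl = 2.778 × 10^-3 × 74.55 = 0.2071 g
% KCl = 0.2071 / 0.4944 × 100 = 41.90 %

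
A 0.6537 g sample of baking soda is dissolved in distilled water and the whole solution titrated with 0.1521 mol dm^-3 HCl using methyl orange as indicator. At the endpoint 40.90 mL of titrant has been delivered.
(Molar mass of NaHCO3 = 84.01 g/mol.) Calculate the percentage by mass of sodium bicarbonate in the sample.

79.95 %

NaHCO3 + HCl → NaCl + H2O + CO2
n(HCl) = 0.04090 L × 0.1521 mol/L = 6.221 × 10^-3 mol
n(NaHCO3) = 6.221 × 10^-3 mol (1:1 ratio)
mass of NaHCO3 = 6.221 × 10^-3 × 84.01 g/mol = 0.5226 g
% NaHCO3 = 0.5226 / 0.6537 × 100 = 79.95 %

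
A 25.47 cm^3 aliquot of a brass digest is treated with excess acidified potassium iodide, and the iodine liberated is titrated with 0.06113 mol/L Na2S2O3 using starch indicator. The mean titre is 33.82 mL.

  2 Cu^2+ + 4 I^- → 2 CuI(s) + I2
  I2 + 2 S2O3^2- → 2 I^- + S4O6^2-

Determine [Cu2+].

0.08117 mol/L

n(S2O3^2-) = 0.03382 × 0.06113 = 2.067 × 10^-3 mol
n(I2) = n(S2O3^2-)/2 = 1.034 × 10^-3 mol
From the 2:1 ratio, n(Cu2+) in the aliquot = 2/1 × 1.034 × 10^-3 = 2.067 × 10^-3 mol
[Cu2+] = 2.067 × 10^-3 / 0.02547 = 0.08117 mol/L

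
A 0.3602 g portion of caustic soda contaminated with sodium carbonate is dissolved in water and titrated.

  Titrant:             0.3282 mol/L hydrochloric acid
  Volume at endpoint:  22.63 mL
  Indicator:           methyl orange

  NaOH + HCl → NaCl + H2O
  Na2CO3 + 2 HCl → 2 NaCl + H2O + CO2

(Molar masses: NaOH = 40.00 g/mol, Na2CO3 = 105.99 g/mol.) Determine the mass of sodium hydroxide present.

0.1028 g

n(HCl) = 0.02263 × 0.3282 = 7.427 × 10^-3 mol
Let x = n(NaOH), y = n(Na2CO3).
Titrant: 1x + 2y = 7.427 × 10^-3;  mass: 40.00x + 105.99y = 0.3602
Solving, x = 2.570 × 10^-3 mol, y = 2.428 × 10^-3 mol
mass of NaOH = 2.570 × 10^-3 × 40.00 = 0.1028 g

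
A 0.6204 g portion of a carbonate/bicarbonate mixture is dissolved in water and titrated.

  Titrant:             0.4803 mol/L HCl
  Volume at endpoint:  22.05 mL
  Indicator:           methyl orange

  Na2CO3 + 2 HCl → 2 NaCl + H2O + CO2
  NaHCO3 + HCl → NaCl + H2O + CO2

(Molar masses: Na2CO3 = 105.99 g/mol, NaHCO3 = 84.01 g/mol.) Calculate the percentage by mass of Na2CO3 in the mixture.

n(HCl) = 0.02205 × 0.4803 = 0.01059 mol
Let x = n(Na2CO3), y = n(NaHCO3).
Titrant: 2x + 1y = 0.01059;  mass: 105.99x + 84.01y = 0.6204
Solving, x = 4.342 × 10^-3 mol, y = 1.907 × 10^-3 mol
mass of Na2CO3 = 4.342 × 10^-3 × 105.99 = 0.4602 g
% Na2CO3 = 0.4602 / 0.6204 × 100 = 74.17 %

74.17 %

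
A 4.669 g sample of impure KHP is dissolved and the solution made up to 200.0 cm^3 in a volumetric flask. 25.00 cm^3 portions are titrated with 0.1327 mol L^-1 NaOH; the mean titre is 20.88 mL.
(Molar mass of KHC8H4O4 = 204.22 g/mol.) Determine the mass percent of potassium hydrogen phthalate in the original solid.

KHC8H4O4 + NaOH → KNaC8H4O4 + H2O
n(NaOH) per titration = 0.02088 × 0.1327 = 2.771 × 10^-3 mol
n(KHC8H4O4) in each aliquot = 2.771 × 10^-3 mol (1:1 ratio)
n(KHC8H4O4) in the whole flask = 2.771 × 10^-3 × 200.0/25.00 = 0.02217 mol
mass of KHC8H4O4 = 0.02217 × 204.22 = 4.527 g
% KHC8H4O4 = 4.527 / 4.669 × 100 = 96.95 %

96.95 %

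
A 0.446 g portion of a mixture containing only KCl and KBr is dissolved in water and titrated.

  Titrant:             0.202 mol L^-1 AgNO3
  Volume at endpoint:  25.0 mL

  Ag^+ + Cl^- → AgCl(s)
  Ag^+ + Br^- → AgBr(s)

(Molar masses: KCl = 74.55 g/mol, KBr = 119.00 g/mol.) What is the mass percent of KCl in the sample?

58.3 %

n(AgNO3) = 0.0250 × 0.202 = 5.05 × 10^-3 mol
Let x = n(KCl), y = n(KBr).
Titrant: 1x + 1y = 5.05 × 10^-3;  mass: 74.55x + 119.00y = 0.446
Solving, x = 3.49 × 10^-3 mol, y = 1.56 × 10^-3 mol
mass of KCl = 3.49 × 10^-3 × 74.55 = 0.260 g
% KCl = 0.260 / 0.446 × 100 = 58.3 %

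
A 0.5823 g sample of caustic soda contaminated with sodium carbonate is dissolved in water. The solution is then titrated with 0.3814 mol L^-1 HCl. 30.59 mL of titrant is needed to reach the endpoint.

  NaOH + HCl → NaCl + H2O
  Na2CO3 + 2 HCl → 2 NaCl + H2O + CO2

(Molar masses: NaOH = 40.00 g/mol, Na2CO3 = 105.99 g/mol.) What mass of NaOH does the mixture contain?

n(HCl) = 0.03059 × 0.3814 = 0.01167 mol
Let x = n(NaOH), y = n(Na2CO3).
Titrant: 1x + 2y = 0.01167;  mass: 40.00x + 105.99y = 0.5823
Solving, x = 2.770 × 10^-3 mol, y = 4.449 × 10^-3 mol
mass of NaOH = 2.770 × 10^-3 × 40.00 = 0.1108 g

0.1108 g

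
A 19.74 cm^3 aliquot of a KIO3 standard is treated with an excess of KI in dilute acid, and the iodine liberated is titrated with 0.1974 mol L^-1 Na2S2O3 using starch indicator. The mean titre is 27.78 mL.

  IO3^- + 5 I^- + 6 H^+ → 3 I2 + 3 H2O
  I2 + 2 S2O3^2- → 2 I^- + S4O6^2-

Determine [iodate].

n(S2O3^2-) = 0.02778 × 0.1974 = 5.484 × 10^-3 mol
n(I2) = n(S2O3^2-)/2 = 2.742 × 10^-3 mol
From the 1:3 ratio, n(IO3^-) in the aliquot = 1/3 × 2.742 × 10^-3 = 9.140 × 10^-4 mol
[IO3^-] = 9.140 × 10^-4 / 0.01974 = 0.04630 mol/L

0.04630 mol/L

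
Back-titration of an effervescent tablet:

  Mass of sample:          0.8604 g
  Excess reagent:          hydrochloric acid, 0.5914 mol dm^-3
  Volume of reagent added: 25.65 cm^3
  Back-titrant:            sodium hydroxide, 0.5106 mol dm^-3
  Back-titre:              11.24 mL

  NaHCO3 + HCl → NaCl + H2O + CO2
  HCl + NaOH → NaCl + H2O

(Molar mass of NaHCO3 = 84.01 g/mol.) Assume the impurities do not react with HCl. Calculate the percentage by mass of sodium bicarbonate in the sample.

92.08 %

n(HCl) added = 0.02565 × 0.5914 = 0.01517 mol
n(NaOH) used in back-titration = 0.01124 × 0.5106 = 5.739 × 10^-3 mol
n(HCl) left over = 5.739 × 10^-3 mol (1:1 ratio)
n(HCl) consumed by analyte = 0.01517 − 5.739 × 10^-3 = 9.430 × 10^-3 mol
n(NaHCO3) = 9.430 × 10^-3 mol (1:1 ratio)
mass of NaHCO3 = 9.430 × 10^-3 × 84.01 = 0.7922 g
% NaHCO3 = 0.7922 / 0.8604 × 100 = 92.08 %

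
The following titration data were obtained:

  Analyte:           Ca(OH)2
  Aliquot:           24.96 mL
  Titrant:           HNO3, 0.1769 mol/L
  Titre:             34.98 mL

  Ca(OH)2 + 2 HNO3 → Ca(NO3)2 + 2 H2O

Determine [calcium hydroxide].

n(HNO3) = 0.03498 L × 0.1769 mol/L = 6.188 × 10^-3 mol
From the 1:2 mole ratio, n(Ca(OH)2) = 1/2 × 6.188 × 10^-3 = 3.094 × 10^-3 mol
[Ca(OH)2] = 3.094 × 10^-3 mol / 0.02496 L = 0.1240 mol/L

0.1240 mol/L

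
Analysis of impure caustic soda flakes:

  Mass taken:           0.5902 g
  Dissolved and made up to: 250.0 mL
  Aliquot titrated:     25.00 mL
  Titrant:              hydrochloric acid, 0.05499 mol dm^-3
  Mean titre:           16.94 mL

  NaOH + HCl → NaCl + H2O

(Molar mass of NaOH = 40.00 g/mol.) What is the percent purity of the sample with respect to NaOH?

n(HCl) per titration = 0.01694 × 0.05499 = 9.315 × 10^-4 mol
n(NaOH) in each aliquot = 9.315 × 10^-4 mol (1:1 ratio)
n(NaOH) in the whole flask = 9.315 × 10^-4 × 250.0/25.00 = 9.315 × 10^-3 mol
mass of NaOH = 9.315 × 10^-3 × 40.00 = 0.3726 g
% NaOH = 0.3726 / 0.5902 × 100 = 63.13 %

63.13 %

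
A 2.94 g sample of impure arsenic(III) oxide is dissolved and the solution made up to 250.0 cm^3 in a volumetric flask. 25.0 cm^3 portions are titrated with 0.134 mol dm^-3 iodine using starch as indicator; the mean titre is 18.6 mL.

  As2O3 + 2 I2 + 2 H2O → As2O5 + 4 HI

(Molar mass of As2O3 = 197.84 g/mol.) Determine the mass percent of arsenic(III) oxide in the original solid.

83.9 %

n(I2) per titration = 0.0186 × 0.134 = 2.49 × 10^-3 mol
From the 1:2 ratio, n(As2O3) in each aliquot = 1/2 × 2.49 × 10^-3 = 1.25 × 10^-3 mol
n(As2O3) in the whole flask = 1.25 × 10^-3 × 250.0/25.0 = 0.0125 mol
mass of As2O3 = 0.0125 × 197.84 = 2.47 g
% As2O3 = 2.47 / 2.94 × 100 = 83.9 %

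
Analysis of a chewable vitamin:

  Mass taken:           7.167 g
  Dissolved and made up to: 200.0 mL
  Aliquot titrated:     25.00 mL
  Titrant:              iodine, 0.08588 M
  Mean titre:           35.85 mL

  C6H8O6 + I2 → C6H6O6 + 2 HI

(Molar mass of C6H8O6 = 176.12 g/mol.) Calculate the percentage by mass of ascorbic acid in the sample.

60.53 %

n(I2) per titration = 0.03585 × 0.08588 = 3.079 × 10^-3 mol
n(C6H8O6) in each aliquot = 3.079 × 10^-3 mol (1:1 ratio)
n(C6H8O6) in the whole flask = 3.079 × 10^-3 × 200.0/25.00 = 0.02463 mol
mass of C6H8O6 = 0.02463 × 176.12 = 4.338 g
% C6H8O6 = 4.338 / 7.167 × 100 = 60.53 %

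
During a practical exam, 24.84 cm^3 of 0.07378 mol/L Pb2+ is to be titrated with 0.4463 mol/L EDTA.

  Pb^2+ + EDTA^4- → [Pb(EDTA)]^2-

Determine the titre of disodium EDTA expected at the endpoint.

4.106 mL

n(Pb2+) = 0.02484 L × 0.07378 mol/L = 1.833 × 10^-3 mol
n(EDTA) = 1.833 × 10^-3 mol (1:1 stoichiometry)
V(EDTA) = 1.833 × 10^-3 mol / 0.4463 mol/L = 0.004106 L = 4.106 mL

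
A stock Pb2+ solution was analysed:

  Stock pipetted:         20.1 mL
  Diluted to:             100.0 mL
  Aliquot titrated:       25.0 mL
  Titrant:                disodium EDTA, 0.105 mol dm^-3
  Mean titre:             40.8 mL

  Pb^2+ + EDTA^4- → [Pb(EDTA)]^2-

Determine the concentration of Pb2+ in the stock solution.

0.853 mol/L

n(EDTA) = 0.0408 × 0.105 = 4.28 × 10^-3 mol
n(Pb2+) in the aliquot = 4.28 × 10^-3 mol (1:1 ratio)
[Pb2+]_dilute = 4.28 × 10^-3 / 0.0250 = 0.171 mol/L
Dilution factor = 100.0 / 20.1 = 4.975
[Pb2+]_stock = 0.171 × 4.975 = 0.853 mol/L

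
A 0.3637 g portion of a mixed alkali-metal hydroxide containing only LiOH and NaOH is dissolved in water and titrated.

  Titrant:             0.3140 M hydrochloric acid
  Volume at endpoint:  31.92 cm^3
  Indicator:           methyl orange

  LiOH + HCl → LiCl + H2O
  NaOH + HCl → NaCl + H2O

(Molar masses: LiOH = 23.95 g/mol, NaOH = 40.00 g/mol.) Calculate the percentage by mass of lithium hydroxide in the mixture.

15.27 %

n(HCl) = 0.03192 × 0.3140 = 0.01002 mol
Let x = n(LiOH), y = n(NaOH).
Titrant: 1x + 1y = 0.01002;  mass: 23.95x + 40.00y = 0.3637
Solving, x = 2.319 × 10^-3 mol, y = 7.704 × 10^-3 mol
mass of LiOH = 2.319 × 10^-3 × 23.95 = 0.05553 g
% LiOH = 0.05553 / 0.3637 × 100 = 15.27 %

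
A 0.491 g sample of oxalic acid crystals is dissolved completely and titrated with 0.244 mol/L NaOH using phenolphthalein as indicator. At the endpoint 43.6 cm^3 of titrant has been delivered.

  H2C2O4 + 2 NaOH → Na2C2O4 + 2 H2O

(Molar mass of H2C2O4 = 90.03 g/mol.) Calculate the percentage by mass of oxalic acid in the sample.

97.5 %

n(NaOH) = 0.0436 L × 0.244 mol/L = 0.0106 mol
From the 1:2 ratio, n(H2C2O4) = 1/2 × 0.0106 = 5.32 × 10^-3 mol
mass of H2C2O4 = 5.32 × 10^-3 × 90.03 g/mol = 0.479 g
% H2C2O4 = 0.479 / 0.491 × 100 = 97.5 %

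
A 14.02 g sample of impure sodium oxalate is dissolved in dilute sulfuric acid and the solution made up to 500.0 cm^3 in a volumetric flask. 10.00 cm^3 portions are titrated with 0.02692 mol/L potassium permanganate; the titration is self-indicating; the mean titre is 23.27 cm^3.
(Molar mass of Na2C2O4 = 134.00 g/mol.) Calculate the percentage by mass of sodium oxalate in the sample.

2 MnO4^- + 5 C2O4^2- + 16 H^+ → 2 Mn^2+ + 10 CO2 + 8 H2O
n(KMnO4) per titration = 0.02327 × 0.02692 = 6.264 × 10^-4 mol
From the 5:2 ratio, n(Na2C2O4) in each aliquot = 5/2 × 6.264 × 10^-4 = 1.566 × 10^-3 mol
n(Na2C2O4) in the whole flask = 1.566 × 10^-3 × 500.0/10.00 = 0.07830 mol
mass of Na2C2O4 = 0.07830 × 134.00 = 10.49 g
% Na2C2O4 = 10.49 / 14.02 × 100 = 74.84 %

74.84 %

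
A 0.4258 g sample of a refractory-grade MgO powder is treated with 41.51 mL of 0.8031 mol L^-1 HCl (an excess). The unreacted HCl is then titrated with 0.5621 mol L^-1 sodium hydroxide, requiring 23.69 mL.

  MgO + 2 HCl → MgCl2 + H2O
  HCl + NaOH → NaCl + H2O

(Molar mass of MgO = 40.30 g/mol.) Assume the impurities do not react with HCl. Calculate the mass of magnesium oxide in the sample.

n(HCl) added = 0.04151 × 0.8031 = 0.03334 mol
n(NaOH) used in back-titration = 0.02369 × 0.5621 = 0.01332 mol
n(HCl) left over = 0.01332 mol (1:1 ratio)
n(HCl) consumed by analyte = 0.03334 − 0.01332 = 0.02002 mol
From the 1:2 ratio, n(MgO) = 1/2 × 0.02002 = 0.01001 mol
mass of MgO = 0.01001 × 40.30 = 0.4034 g

0.4034 g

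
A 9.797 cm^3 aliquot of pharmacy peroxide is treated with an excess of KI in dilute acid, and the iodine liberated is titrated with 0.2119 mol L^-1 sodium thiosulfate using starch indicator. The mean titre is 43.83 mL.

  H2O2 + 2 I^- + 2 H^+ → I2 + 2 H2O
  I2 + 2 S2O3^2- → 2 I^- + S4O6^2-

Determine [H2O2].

n(S2O3^2-) = 0.04383 × 0.2119 = 9.288 × 10^-3 mol
n(I2) = n(S2O3^2-)/2 = 4.644 × 10^-3 mol
n(H2O2) in the aliquot = 4.644 × 10^-3 mol (1:1 ratio)
[H2O2] = 4.644 × 10^-3 / 0.009797 = 0.4740 mol/L

0.4740 mol/L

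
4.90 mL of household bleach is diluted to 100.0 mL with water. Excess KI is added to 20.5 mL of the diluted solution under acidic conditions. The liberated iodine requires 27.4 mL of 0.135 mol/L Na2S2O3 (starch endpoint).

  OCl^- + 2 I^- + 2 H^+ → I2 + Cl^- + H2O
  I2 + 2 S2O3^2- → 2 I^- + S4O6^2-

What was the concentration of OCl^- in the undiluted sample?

1.84 mol/L

n(S2O3^2-) = 0.0274 × 0.135 = 3.70 × 10^-3 mol
n(I2) = n(S2O3^2-)/2 = 1.85 × 10^-3 mol
n(OCl^-) in the aliquot = 1.85 × 10^-3 mol (1:1 ratio)
[OCl^-]_dilute = 1.85 × 10^-3 / 0.0205 = 0.0902 mol/L
[OCl^-]_original = 0.0902 × 100.0/4.90 = 1.84 mol/L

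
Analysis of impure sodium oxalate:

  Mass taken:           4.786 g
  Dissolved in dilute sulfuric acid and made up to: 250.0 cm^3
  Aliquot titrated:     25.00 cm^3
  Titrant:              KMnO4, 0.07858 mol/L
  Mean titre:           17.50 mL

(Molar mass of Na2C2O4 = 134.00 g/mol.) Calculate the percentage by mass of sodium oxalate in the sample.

96.25 %

2 MnO4^- + 5 C2O4^2- + 16 H^+ → 2 Mn^2+ + 10 CO2 + 8 H2O
n(KMnO4) per titration = 0.01750 × 0.07858 = 1.375 × 10^-3 mol
From the 5:2 ratio, n(Na2C2O4) in each aliquot = 5/2 × 1.375 × 10^-3 = 3.438 × 10^-3 mol
n(Na2C2O4) in the whole flask = 3.438 × 10^-3 × 250.0/25.00 = 0.03438 mol
mass of Na2C2O4 = 0.03438 × 134.00 = 4.607 g
% Na2C2O4 = 4.607 / 4.786 × 100 = 96.25 %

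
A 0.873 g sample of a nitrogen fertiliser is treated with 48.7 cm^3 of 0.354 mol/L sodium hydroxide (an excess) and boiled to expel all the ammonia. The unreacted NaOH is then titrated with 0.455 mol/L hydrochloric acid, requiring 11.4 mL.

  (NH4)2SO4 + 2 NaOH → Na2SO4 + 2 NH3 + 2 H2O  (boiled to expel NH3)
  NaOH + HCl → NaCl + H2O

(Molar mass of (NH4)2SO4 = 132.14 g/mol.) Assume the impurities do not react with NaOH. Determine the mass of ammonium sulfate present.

n(NaOH) added = 0.0487 × 0.354 = 0.0172 mol
n(HCl) used in back-titration = 0.0114 × 0.455 = 5.19 × 10^-3 mol
n(NaOH) left over = 5.19 × 10^-3 mol (1:1 ratio)
n(NaOH) consumed by analyte = 0.0172 − 5.19 × 10^-3 = 0.0121 mol
From the 1:2 ratio, n((NH4)2SO4) = 1/2 × 0.0121 = 6.03 × 10^-3 mol
mass of (NH4)2SO4 = 6.03 × 10^-3 × 132.14 = 0.796 g

0.796 g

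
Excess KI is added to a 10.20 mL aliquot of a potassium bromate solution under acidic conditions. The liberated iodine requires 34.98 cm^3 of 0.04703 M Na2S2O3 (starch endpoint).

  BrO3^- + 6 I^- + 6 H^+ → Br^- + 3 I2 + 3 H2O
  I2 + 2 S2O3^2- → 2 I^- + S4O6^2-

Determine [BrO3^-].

n(S2O3^2-) = 0.03498 × 0.04703 = 1.645 × 10^-3 mol
n(I2) = n(S2O3^2-)/2 = 8.226 × 10^-4 mol
From the 1:3 ratio, n(BrO3^-) in the aliquot = 1/3 × 8.226 × 10^-4 = 2.742 × 10^-4 mol
[BrO3^-] = 2.742 × 10^-4 / 0.01020 = 0.02688 mol/L

0.02688 M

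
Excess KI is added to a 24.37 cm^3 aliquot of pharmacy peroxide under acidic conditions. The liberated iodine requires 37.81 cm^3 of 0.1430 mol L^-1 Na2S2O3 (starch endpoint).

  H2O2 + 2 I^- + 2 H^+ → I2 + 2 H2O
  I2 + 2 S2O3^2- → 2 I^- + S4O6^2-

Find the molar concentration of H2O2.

0.1109 mol/L

n(S2O3^2-) = 0.03781 × 0.1430 = 5.407 × 10^-3 mol
n(I2) = n(S2O3^2-)/2 = 2.703 × 10^-3 mol
n(H2O2) in the aliquot = 2.703 × 10^-3 mol (1:1 ratio)
[H2O2] = 2.703 × 10^-3 / 0.02437 = 0.1109 mol/L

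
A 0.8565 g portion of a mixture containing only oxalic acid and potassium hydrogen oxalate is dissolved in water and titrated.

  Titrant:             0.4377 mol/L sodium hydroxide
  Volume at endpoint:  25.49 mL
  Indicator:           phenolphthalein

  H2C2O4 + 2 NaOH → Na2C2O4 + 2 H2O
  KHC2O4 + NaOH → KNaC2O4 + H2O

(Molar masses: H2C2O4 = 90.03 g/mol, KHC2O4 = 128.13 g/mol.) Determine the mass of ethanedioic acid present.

n(NaOH) = 0.02549 × 0.4377 = 0.01116 mol
Let x = n(H2C2O4), y = n(KHC2O4).
Titrant: 2x + 1y = 0.01116;  mass: 90.03x + 128.13y = 0.8565
Solving, x = 3.447 × 10^-3 mol, y = 4.262 × 10^-3 mol
mass of H2C2O4 = 3.447 × 10^-3 × 90.03 = 0.3104 g

0.3104 g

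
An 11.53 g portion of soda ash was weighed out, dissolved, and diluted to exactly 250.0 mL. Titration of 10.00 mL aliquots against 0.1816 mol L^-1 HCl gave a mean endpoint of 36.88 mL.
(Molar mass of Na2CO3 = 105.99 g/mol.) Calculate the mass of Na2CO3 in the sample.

Na2CO3 + 2 HCl → 2 NaCl + H2O + CO2
n(HCl) per titration = 0.03688 × 0.1816 = 6.697 × 10^-3 mol
From the 1:2 ratio, n(Na2CO3) in each aliquot = 1/2 × 6.697 × 10^-3 = 3.349 × 10^-3 mol
n(Na2CO3) in the whole flask = 3.349 × 10^-3 × 250.0/10.00 = 0.08372 mol
mass of Na2CO3 = 0.08372 × 105.99 = 8.873 g

8.873 g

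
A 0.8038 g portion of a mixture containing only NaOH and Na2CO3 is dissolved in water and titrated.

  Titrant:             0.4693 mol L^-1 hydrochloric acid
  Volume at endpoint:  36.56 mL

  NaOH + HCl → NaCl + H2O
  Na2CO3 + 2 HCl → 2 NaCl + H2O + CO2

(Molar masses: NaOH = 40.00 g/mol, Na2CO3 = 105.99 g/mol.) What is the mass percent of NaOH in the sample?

40.39 %

n(HCl) = 0.03656 × 0.4693 = 0.01716 mol
Let x = n(NaOH), y = n(Na2CO3).
Titrant: 1x + 2y = 0.01716;  mass: 40.00x + 105.99y = 0.8038
Solving, x = 8.116 × 10^-3 mol, y = 4.521 × 10^-3 mol
mass of NaOH = 8.116 × 10^-3 × 40.00 = 0.3246 g
% NaOH = 0.3246 / 0.8038 × 100 = 40.39 %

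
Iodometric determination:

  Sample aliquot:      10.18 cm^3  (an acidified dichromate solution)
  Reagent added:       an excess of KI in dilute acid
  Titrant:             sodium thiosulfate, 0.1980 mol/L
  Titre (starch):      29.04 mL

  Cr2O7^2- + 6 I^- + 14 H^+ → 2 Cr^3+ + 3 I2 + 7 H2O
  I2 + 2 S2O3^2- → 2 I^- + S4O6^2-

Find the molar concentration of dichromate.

0.09414 mol/L

n(S2O3^2-) = 0.02904 × 0.1980 = 5.750 × 10^-3 mol
n(I2) = n(S2O3^2-)/2 = 2.875 × 10^-3 mol
From the 1:3 ratio, n(Cr2O7^2-) in the aliquot = 1/3 × 2.875 × 10^-3 = 9.583 × 10^-4 mol
[Cr2O7^2-] = 9.583 × 10^-4 / 0.01018 = 0.09414 mol/L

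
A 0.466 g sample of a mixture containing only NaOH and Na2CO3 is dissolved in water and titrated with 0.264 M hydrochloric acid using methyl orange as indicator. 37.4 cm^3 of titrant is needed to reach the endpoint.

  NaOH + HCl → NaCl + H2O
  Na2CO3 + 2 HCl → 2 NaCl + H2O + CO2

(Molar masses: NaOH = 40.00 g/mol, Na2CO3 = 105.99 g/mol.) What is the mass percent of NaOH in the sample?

37.8 %

n(HCl) = 0.0374 × 0.264 = 9.87 × 10^-3 mol
Let x = n(NaOH), y = n(Na2CO3).
Titrant: 1x + 2y = 9.87 × 10^-3;  mass: 40.00x + 105.99y = 0.466
Solving, x = 4.41 × 10^-3 mol, y = 2.73 × 10^-3 mol
mass of NaOH = 4.41 × 10^-3 × 40.00 = 0.176 g
% NaOH = 0.176 / 0.466 × 100 = 37.8 %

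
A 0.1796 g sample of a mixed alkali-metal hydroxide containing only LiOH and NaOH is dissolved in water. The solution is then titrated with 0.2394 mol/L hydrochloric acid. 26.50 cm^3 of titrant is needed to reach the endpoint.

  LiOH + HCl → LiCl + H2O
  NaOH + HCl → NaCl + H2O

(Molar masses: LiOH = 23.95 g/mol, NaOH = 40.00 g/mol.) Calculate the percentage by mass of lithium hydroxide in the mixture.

61.62 %

n(HCl) = 0.02650 × 0.2394 = 6.344 × 10^-3 mol
Let x = n(LiOH), y = n(NaOH).
Titrant: 1x + 1y = 6.344 × 10^-3;  mass: 23.95x + 40.00y = 0.1796
Solving, x = 4.621 × 10^-3 mol, y = 1.723 × 10^-3 mol
mass of LiOH = 4.621 × 10^-3 × 23.95 = 0.1107 g
% LiOH = 0.1107 / 0.1796 × 100 = 61.62 %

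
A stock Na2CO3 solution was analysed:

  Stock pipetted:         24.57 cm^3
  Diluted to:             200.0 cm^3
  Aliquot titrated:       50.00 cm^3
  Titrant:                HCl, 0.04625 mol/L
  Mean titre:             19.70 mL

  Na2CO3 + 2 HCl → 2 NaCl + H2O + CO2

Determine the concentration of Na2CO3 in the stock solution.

0.07417 mol/L

n(HCl) = 0.01970 × 0.04625 = 9.111 × 10^-4 mol
From the 1:2 ratio, n(Na2CO3) in the aliquot = 1/2 × 9.111 × 10^-4 = 4.556 × 10^-4 mol
[Na2CO3]_dilute = 4.556 × 10^-4 / 0.05000 = 0.009111 mol/L
Dilution factor = 200.0 / 24.57 = 8.140
[Na2CO3]_stock = 0.009111 × 8.140 = 0.07417 mol/L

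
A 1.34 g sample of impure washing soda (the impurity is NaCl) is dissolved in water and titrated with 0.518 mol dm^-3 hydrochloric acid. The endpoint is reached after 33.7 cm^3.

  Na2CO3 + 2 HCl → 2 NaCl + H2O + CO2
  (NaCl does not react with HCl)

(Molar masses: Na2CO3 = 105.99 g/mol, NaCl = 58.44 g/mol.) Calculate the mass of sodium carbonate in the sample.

0.925 g

n(HCl) = 0.0337 × 0.518 = 0.0175 mol
Let x = n(Na2CO3), y = n(NaCl).
Titrant: 2x = 0.0175;  mass: 105.99x + 58.44y = 1.34
Solving, x = 8.73 × 10^-3 mol, y = 7.10 × 10^-3 mol
mass of Na2CO3 = 8.73 × 10^-3 × 105.99 = 0.925 g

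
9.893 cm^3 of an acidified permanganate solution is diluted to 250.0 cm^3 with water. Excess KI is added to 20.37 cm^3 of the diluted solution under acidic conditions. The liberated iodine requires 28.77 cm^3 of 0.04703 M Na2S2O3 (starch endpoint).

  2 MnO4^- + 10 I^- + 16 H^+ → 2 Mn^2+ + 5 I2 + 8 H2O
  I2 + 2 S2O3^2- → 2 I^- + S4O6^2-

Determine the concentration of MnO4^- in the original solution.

0.3357 M

n(S2O3^2-) = 0.02877 × 0.04703 = 1.353 × 10^-3 mol
n(I2) = n(S2O3^2-)/2 = 6.765 × 10^-4 mol
From the 2:5 ratio, n(MnO4^-) in the aliquot = 2/5 × 6.765 × 10^-4 = 2.706 × 10^-4 mol
[MnO4^-]_dilute = 2.706 × 10^-4 / 0.02037 = 0.01328 mol/L
[MnO4^-]_original = 0.01328 × 250.0/9.893 = 0.3357 mol/L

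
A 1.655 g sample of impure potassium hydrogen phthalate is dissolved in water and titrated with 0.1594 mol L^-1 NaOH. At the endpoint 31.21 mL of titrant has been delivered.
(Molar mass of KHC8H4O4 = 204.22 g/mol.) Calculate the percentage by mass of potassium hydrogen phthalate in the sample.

KHC8H4O4 + NaOH → KNaC8H4O4 + H2O
n(NaOH) = 0.03121 L × 0.1594 mol/L = 4.975 × 10^-3 mol
n(KHC8H4O4) = 4.975 × 10^-3 mol (1:1 ratio)
mass of KHC8H4O4 = 4.975 × 10^-3 × 204.22 g/mol = 1.016 g
% KHC8H4O4 = 1.016 / 1.655 × 100 = 61.39 %

61.39 %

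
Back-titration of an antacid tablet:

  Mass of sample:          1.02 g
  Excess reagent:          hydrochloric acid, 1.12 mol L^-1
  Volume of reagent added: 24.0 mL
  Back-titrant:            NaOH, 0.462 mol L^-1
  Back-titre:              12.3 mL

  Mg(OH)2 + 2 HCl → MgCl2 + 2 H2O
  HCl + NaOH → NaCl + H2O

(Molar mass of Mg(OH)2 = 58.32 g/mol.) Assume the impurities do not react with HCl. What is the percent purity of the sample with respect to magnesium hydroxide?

60.6 %

n(HCl) added = 0.0240 × 1.12 = 0.0269 mol
n(NaOH) used in back-titration = 0.0123 × 0.462 = 5.68 × 10^-3 mol
n(HCl) left over = 5.68 × 10^-3 mol (1:1 ratio)
n(HCl) consumed by analyte = 0.0269 − 5.68 × 10^-3 = 0.0212 mol
From the 1:2 ratio, n(Mg(OH)2) = 1/2 × 0.0212 = 0.0106 mol
mass of Mg(OH)2 = 0.0106 × 58.32 = 0.618 g
% Mg(OH)2 = 0.618 / 1.02 × 100 = 60.6 %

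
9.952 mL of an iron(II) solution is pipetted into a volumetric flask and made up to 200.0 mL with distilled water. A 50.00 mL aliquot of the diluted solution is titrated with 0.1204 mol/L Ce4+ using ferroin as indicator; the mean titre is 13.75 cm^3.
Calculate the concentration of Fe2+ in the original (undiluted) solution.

0.6654 mol/L

Ce^4+ + Fe^2+ → Ce^3+ + Fe^3+
n(Ce4+) = 0.01375 × 0.1204 = 1.655 × 10^-3 mol
n(Fe2+) in the aliquot = 1.655 × 10^-3 mol (1:1 ratio)
[Fe2+]_dilute = 1.655 × 10^-3 / 0.05000 = 0.03311 mol/L
Dilution factor = 200.0 / 9.952 = 20.10
[Fe2+]_stock = 0.03311 × 20.10 = 0.6654 mol/L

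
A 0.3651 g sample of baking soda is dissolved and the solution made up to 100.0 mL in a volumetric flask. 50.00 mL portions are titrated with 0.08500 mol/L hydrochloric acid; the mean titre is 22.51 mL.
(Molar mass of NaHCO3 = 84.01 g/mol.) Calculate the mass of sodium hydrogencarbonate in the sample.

NaHCO3 + HCl → NaCl + H2O + CO2
n(HCl) per titration = 0.02251 × 0.08500 = 1.913 × 10^-3 mol
n(NaHCO3) in each aliquot = 1.913 × 10^-3 mol (1:1 ratio)
n(NaHCO3) in the whole flask = 1.913 × 10^-3 × 100.0/50.00 = 3.827 × 10^-3 mol
mass of NaHCO3 = 3.827 × 10^-3 × 84.01 = 0.3215 g

0.3215 g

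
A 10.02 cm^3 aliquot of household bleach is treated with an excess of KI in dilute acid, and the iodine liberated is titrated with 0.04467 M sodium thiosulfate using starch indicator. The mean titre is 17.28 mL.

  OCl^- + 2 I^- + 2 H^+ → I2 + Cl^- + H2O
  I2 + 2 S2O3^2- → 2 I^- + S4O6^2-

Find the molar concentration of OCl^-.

0.03852 M

n(S2O3^2-) = 0.01728 × 0.04467 = 7.719 × 10^-4 mol
n(I2) = n(S2O3^2-)/2 = 3.859 × 10^-4 mol
n(OCl^-) in the aliquot = 3.859 × 10^-4 mol (1:1 ratio)
[OCl^-] = 3.859 × 10^-4 / 0.01002 = 0.03852 mol/L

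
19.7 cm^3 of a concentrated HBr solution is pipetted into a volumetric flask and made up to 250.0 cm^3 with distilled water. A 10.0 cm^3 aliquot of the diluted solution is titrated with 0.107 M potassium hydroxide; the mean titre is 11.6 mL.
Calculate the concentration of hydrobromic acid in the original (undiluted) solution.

HBr + KOH → KBr + H2O
n(KOH) = 0.0116 × 0.107 = 1.24 × 10^-3 mol
n(HBr) in the aliquot = 1.24 × 10^-3 mol (1:1 ratio)
[HBr]_dilute = 1.24 × 10^-3 / 0.0100 = 0.124 mol/L
Dilution factor = 250.0 / 19.7 = 12.69
[HBr]_stock = 0.124 × 12.69 = 1.58 mol/L

1.58 M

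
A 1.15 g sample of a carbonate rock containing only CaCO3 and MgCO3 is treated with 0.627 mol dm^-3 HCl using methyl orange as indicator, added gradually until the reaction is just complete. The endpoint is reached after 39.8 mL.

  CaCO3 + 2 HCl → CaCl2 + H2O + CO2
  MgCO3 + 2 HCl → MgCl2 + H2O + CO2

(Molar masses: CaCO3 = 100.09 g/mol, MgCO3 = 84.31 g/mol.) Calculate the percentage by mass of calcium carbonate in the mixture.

54.1 %

n(HCl) = 0.0398 × 0.627 = 0.0250 mol
Let x = n(CaCO3), y = n(MgCO3).
Titrant: 2x + 2y = 0.0250;  mass: 100.09x + 84.31y = 1.15
Solving, x = 6.21 × 10^-3 mol, y = 6.26 × 10^-3 mol
mass of CaCO3 = 6.21 × 10^-3 × 100.09 = 0.622 g
% CaCO3 = 0.622 / 1.15 × 100 = 54.1 %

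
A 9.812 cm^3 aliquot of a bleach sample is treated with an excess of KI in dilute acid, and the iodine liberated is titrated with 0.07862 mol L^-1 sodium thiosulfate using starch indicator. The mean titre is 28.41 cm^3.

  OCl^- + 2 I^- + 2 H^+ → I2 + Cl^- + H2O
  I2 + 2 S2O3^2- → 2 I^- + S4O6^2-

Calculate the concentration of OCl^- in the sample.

0.1138 mol/L

n(S2O3^2-) = 0.02841 × 0.07862 = 2.234 × 10^-3 mol
n(I2) = n(S2O3^2-)/2 = 1.117 × 10^-3 mol
n(OCl^-) in the aliquot = 1.117 × 10^-3 mol (1:1 ratio)
[OCl^-] = 1.117 × 10^-3 / 0.009812 = 0.1138 mol/L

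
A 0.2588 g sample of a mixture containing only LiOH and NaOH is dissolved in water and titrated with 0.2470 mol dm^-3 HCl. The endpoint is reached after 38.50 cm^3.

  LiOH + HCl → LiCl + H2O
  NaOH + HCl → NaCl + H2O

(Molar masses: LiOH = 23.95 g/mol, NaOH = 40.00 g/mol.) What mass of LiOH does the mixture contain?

n(HCl) = 0.03850 × 0.2470 = 9.509 × 10^-3 mol
Let x = n(LiOH), y = n(NaOH).
Titrant: 1x + 1y = 9.509 × 10^-3;  mass: 23.95x + 40.00y = 0.2588
Solving, x = 7.575 × 10^-3 mol, y = 1.934 × 10^-3 mol
mass of LiOH = 7.575 × 10^-3 × 23.95 = 0.1814 g

0.1814 g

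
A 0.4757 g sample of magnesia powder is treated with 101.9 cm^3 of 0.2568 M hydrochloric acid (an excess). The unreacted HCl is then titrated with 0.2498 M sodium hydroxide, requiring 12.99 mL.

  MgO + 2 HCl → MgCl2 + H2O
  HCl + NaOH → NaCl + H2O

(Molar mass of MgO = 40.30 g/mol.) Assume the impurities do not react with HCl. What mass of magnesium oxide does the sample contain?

n(HCl) added = 0.1019 × 0.2568 = 0.02617 mol
n(NaOH) used in back-titration = 0.01299 × 0.2498 = 3.245 × 10^-3 mol
n(HCl) left over = 3.245 × 10^-3 mol (1:1 ratio)
n(HCl) consumed by analyte = 0.02617 − 3.245 × 10^-3 = 0.02292 mol
From the 1:2 ratio, n(MgO) = 1/2 × 0.02292 = 0.01146 mol
mass of MgO = 0.01146 × 40.30 = 0.4619 g

0.4619 g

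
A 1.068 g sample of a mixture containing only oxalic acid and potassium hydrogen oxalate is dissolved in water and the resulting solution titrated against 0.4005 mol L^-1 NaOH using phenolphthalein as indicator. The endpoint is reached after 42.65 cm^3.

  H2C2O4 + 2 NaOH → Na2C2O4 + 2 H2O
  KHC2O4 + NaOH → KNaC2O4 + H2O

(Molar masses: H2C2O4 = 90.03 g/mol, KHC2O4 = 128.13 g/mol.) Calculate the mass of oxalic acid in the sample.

n(NaOH) = 0.04265 × 0.4005 = 0.01708 mol
Let x = n(H2C2O4), y = n(KHC2O4).
Titrant: 2x + 1y = 0.01708;  mass: 90.03x + 128.13y = 1.068
Solving, x = 6.741 × 10^-3 mol, y = 3.598 × 10^-3 mol
mass of H2C2O4 = 6.741 × 10^-3 × 90.03 = 0.6069 g

0.6069 g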